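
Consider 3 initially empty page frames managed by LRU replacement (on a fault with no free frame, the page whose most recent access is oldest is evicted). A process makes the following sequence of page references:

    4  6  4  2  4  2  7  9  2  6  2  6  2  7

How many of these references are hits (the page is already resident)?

7

4 -> fault, frames [4]
6 -> fault, frames [4, 6]
4 -> hit
2 -> fault, frames [6, 4, 2]
4 -> hit
2 -> hit
7 -> fault, evict 6, frames [4, 2, 7]
9 -> fault, evict 4, frames [2, 7, 9]
2 -> hit
6 -> fault, evict 7, frames [9, 2, 6]
2 -> hit
6 -> hit
2 -> hit
7 -> fault, evict 9, frames [6, 2, 7]
Hits: 7.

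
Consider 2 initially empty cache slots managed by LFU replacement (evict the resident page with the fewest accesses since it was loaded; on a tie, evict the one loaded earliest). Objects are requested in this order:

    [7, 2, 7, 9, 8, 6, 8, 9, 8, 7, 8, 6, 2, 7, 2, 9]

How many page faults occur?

11

7 → miss, frames {7}
2 → miss, frames {7,2}
7 → hit
9 → miss, evict 2, frames {7,9}
8 → miss, evict 9, frames {7,8}
6 → miss, evict 8, frames {7,6}
8 → miss, evict 6, frames {7,8}
9 → miss, evict 8, frames {7,9}
8 → miss, evict 9, frames {7,8}
7 → hit
8 → hit
6 → miss, evict 8, frames {7,6}
2 → miss, evict 6, frames {7,2}
7 → hit
2 → hit
9 → miss, evict 2, frames {7,9}
Page faults: 11.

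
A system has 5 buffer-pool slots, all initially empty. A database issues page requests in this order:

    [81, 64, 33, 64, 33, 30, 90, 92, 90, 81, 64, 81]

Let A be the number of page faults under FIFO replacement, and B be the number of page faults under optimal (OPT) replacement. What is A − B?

Under FIFO: F F F . . F F F . F F . → 8 faults.
Under OPT: F F F . . F F F . . . . → 6 faults.
A − B = 8 − 6 = 2.

2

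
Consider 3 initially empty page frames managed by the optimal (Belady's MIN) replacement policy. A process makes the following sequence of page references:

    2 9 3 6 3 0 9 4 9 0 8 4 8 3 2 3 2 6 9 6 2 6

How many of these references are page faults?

2 → fault, frames {2}
9 → fault, frames {2,9}
3 → fault, frames {2,9,3}
6 → fault, evict 2, frames {9,3,6}
3 → hit
0 → fault, evict 6, frames {9,3,0}
9 → hit
4 → fault, evict 3, frames {9,0,4}
9 → hit
0 → hit
8 → fault, evict 0, frames {9,4,8}
4 → hit
8 → hit
3 → fault, evict 8, frames {9,4,3}
2 → fault, evict 4, frames {9,3,2}
3 → hit
2 → hit
6 → fault, evict 3, frames {9,2,6}
9 → hit
6 → hit
2 → hit
6 → hit
Page faults: 10.

10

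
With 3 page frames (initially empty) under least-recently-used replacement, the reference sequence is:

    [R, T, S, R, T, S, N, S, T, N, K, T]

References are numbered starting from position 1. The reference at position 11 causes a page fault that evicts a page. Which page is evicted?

S

pos 1: R → fault, frames (R)
pos 2: T → fault, frames (R T)
pos 3: S → fault, frames (R T S)
pos 4: R → hit
pos 5: T → hit
pos 6: S → hit
pos 7: N → fault, evict R, frames (T S N)
pos 8: S → hit
pos 9: T → hit
pos 10: N → hit
pos 11: K → fault, evict S, frames (T N K)
At position 11, page S is evicted.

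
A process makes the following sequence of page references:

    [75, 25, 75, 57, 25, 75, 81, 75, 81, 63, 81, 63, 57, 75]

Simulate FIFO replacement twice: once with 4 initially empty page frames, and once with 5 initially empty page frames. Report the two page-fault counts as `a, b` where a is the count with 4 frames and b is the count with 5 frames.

4 frames: F F . F . . F . . F . . . F → 6 faults.
5 frames: F F . F . . F . . F . . . . → 5 faults.
5 < 6: adding a frame reduced faults, as is typical.

6, 5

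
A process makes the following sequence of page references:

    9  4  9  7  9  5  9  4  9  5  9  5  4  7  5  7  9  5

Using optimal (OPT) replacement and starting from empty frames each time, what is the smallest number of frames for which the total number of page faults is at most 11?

f=1: 18 faults
f=2: 9 faults
f=3: 5 faults
f=4: 4 faults
Smallest f with faults ≤ 11 is 2.

2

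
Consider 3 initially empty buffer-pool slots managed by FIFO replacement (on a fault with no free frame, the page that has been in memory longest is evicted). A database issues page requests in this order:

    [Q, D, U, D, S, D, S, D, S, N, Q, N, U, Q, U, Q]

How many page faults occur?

7

Q: miss, frames [Q]
D: miss, frames [Q, D]
U: miss, frames [Q, D, U]
D: hit
S: miss, evict Q, frames [D, U, S]
D: hit
S: hit
D: hit
S: hit
N: miss, evict D, frames [U, S, N]
Q: miss, evict U, frames [S, N, Q]
N: hit
U: miss, evict S, frames [N, Q, U]
Q: hit
U: hit
Q: hit
Page faults: 7.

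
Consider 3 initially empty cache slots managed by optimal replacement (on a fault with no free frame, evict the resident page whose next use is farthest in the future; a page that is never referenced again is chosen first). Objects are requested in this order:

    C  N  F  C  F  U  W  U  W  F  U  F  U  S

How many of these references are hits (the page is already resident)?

8

C: fault, frames {C}
N: fault, frames {C,N}
F: fault, frames {C,N,F}
C: hit
F: hit
U: fault, evict N, frames {C,F,U}
W: fault, evict C, frames {F,U,W}
U: hit
W: hit
F: hit
U: hit
F: hit
U: hit
S: fault, evict W, frames {F,U,S}
Hits: 8.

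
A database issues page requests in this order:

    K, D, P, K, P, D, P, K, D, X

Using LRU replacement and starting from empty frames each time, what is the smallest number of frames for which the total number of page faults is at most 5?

f=1: 10 faults
f=2: 8 faults
f=3: 4 faults
f=4: 4 faults
Smallest f with faults ≤ 5 is 3.

3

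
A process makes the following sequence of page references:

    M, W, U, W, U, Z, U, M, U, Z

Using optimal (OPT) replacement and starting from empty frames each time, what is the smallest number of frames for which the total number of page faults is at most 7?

2

f=1: 10 faults
f=2: 6 faults
f=3: 4 faults
f=4: 4 faults
Smallest f with faults ≤ 7 is 2.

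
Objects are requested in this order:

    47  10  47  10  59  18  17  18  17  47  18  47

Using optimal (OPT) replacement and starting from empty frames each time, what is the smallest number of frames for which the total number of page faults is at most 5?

f=1: 12 faults
f=2: 6 faults
f=3: 5 faults
f=4: 5 faults
f=5: 5 faults
Smallest f with faults ≤ 5 is 3.

3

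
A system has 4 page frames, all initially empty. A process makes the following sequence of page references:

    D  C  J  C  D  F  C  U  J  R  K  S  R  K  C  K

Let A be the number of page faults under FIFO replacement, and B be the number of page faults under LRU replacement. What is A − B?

-1

Under FIFO: F F F . . F . F . F F F . . F . → 9 faults.
Under LRU: F F F . . F . F F F F F . . F . → 10 faults.
A − B = 9 − 10 = -1.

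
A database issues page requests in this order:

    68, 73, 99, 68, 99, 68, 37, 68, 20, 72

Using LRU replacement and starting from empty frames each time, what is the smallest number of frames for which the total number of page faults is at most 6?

f=1: 10 faults
f=2: 7 faults
f=3: 6 faults
f=4: 6 faults
f=5: 6 faults
f=6: 6 faults
Smallest f with faults ≤ 6 is 3.

3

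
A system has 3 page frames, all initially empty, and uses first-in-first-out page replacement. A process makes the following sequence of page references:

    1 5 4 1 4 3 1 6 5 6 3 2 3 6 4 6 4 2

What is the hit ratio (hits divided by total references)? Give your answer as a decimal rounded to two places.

0.39

1: miss, frames (1)
5: miss, frames (1 5)
4: miss, frames (1 5 4)
1: hit
4: hit
3: miss, evict 1, frames (5 4 3)
1: miss, evict 5, frames (4 3 1)
6: miss, evict 4, frames (3 1 6)
5: miss, evict 3, frames (1 6 5)
6: hit
3: miss, evict 1, frames (6 5 3)
2: miss, evict 6, frames (5 3 2)
3: hit
6: miss, evict 5, frames (3 2 6)
4: miss, evict 3, frames (2 6 4)
6: hit
4: hit
2: hit
Hits: 7 of 18 references → 7/18 = 0.3889.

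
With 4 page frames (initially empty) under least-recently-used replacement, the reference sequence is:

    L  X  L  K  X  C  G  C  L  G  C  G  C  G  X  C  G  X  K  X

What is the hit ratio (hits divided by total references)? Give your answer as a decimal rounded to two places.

L → miss, frames (L)
X → miss, frames (L X)
L → hit
K → miss, frames (X L K)
X → hit
C → miss, frames (L K X C)
G → miss, evict L, frames (K X C G)
C → hit
L → miss, evict K, frames (X G C L)
G → hit
C → hit
G → hit
C → hit
G → hit
X → hit
C → hit
G → hit
X → hit
K → miss, evict L, frames (C G X K)
X → hit
Hits: 13 of 20 references → 13/20 = 0.6500.

0.65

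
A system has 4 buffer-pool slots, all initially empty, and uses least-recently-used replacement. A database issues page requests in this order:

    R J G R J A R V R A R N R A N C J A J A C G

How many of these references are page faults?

R: fault, frames {R}
J: fault, frames {R,J}
G: fault, frames {R,J,G}
R: hit
J: hit
A: fault, frames {G,R,J,A}
R: hit
V: fault, evict G, frames {J,A,R,V}
R: hit
A: hit
R: hit
N: fault, evict J, frames {V,A,R,N}
R: hit
A: hit
N: hit
C: fault, evict V, frames {R,A,N,C}
J: fault, evict R, frames {A,N,C,J}
A: hit
J: hit
A: hit
C: hit
G: fault, evict N, frames {J,A,C,G}
Page faults: 9.

9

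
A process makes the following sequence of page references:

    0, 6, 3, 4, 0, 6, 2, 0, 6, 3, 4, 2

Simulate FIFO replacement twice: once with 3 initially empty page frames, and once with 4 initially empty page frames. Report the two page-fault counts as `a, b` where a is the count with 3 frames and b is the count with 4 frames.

9, 10

3 frames: F F F F F F F . . F F . → 9 faults.
4 frames: F F F F . . F F F F F F → 10 faults.
10 > 9: adding a frame increased faults — Belady's anomaly.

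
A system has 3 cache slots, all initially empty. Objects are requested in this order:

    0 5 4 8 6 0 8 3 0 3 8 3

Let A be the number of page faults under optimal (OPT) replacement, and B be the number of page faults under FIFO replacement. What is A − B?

Under OPT: F F F F F . . F . . . . → 6 faults.
Under FIFO: F F F F F F . F . . F . → 8 faults.
A − B = 6 − 8 = -2.

-2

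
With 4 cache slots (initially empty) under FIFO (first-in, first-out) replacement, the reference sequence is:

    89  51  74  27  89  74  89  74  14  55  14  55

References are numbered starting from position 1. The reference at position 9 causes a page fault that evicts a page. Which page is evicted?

pos 1: 89 -> fault, frames {89}
pos 2: 51 -> fault, frames {89,51}
pos 3: 74 -> fault, frames {89,51,74}
pos 4: 27 -> fault, frames {89,51,74,27}
pos 5: 89 -> hit
pos 6: 74 -> hit
pos 7: 89 -> hit
pos 8: 74 -> hit
pos 9: 14 -> fault, evict 89, frames {51,74,27,14}
At position 9, page 89 is evicted.

89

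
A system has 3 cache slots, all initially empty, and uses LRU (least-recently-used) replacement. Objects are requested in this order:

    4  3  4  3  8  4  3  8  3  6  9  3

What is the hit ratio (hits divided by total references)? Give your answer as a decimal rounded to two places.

4 → fault, frames [4]
3 → fault, frames [4, 3]
4 → hit
3 → hit
8 → fault, frames [4, 3, 8]
4 → hit
3 → hit
8 → hit
3 → hit
6 → fault, evict 4, frames [8, 3, 6]
9 → fault, evict 8, frames [3, 6, 9]
3 → hit
Hits: 7 of 12 references → 7/12 = 0.5833.

0.58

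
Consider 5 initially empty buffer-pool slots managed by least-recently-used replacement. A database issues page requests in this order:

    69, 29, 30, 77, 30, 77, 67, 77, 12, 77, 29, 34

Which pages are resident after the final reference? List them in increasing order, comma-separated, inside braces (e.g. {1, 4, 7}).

{12, 29, 34, 67, 77}

69 -> miss, frames [69]
29 -> miss, frames [69, 29]
30 -> miss, frames [69, 29, 30]
77 -> miss, frames [69, 29, 30, 77]
30 -> hit
77 -> hit
67 -> miss, frames [69, 29, 30, 77, 67]
77 -> hit
12 -> miss, evict 69, frames [29, 30, 67, 77, 12]
77 -> hit
29 -> hit
34 -> miss, evict 30, frames [67, 12, 77, 29, 34]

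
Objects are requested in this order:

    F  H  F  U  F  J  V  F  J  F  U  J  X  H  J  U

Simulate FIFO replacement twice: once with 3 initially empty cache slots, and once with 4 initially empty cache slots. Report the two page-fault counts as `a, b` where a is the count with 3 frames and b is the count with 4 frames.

3 frames: F F . F . F F F . . F F F F . F → 11 faults.
4 frames: F F . F . F F F . . . . F F F F → 10 faults.
10 < 11: adding a frame reduced faults, as is typical.

11, 10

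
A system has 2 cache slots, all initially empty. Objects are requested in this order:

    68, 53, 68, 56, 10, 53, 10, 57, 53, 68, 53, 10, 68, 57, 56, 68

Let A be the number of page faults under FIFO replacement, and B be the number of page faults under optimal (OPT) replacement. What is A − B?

Under FIFO: F F . F F F . F . F F F F F F F → 13 faults.
Under OPT: F F . F F . . F . F . F . F F . → 9 faults.
A − B = 13 − 9 = 4.

4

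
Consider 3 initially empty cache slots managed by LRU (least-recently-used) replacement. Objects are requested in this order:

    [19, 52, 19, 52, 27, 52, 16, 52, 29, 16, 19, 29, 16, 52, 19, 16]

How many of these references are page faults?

8

19: miss, frames {19}
52: miss, frames {19,52}
19: hit
52: hit
27: miss, frames {19,52,27}
52: hit
16: miss, evict 19, frames {27,52,16}
52: hit
29: miss, evict 27, frames {16,52,29}
16: hit
19: miss, evict 52, frames {29,16,19}
29: hit
16: hit
52: miss, evict 19, frames {29,16,52}
19: miss, evict 29, frames {16,52,19}
16: hit
Page faults: 8.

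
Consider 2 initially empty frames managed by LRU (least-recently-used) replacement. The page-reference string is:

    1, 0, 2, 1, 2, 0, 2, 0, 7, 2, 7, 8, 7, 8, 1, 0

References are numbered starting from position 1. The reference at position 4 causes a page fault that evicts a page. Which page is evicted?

0

pos 1: 1 -> fault, frames (1)
pos 2: 0 -> fault, frames (1 0)
pos 3: 2 -> fault, evict 1, frames (0 2)
pos 4: 1 -> fault, evict 0, frames (2 1)
At position 4, page 0 is evicted.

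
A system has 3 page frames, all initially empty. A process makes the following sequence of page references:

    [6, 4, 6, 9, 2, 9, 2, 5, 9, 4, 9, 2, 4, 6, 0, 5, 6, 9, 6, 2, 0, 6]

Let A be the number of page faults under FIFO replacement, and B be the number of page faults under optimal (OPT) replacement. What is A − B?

5

Under FIFO: F F . F F . . F . F F F . F F F . F F F F . → 15 faults.
Under OPT: F F . F F . . F . . . F . F F . . F . F . . → 10 faults.
A − B = 15 − 10 = 5.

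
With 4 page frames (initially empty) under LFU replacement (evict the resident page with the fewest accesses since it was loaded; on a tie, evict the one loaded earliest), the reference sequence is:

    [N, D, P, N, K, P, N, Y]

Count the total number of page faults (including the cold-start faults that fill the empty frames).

5

N -> fault, frames {N}
D -> fault, frames {N,D}
P -> fault, frames {N,D,P}
N -> hit
K -> fault, frames {N,D,P,K}
P -> hit
N -> hit
Y -> fault, evict D, frames {N,P,K,Y}
Page faults: 5.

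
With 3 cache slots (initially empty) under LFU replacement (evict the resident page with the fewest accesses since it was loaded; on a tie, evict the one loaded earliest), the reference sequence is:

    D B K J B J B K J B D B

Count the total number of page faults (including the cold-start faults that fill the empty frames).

D → fault, frames {D}
B → fault, frames {D,B}
K → fault, frames {D,B,K}
J → fault, evict D, frames {B,K,J}
B → hit
J → hit
B → hit
K → hit
J → hit
B → hit
D → fault, evict K, frames {B,J,D}
B → hit
Page faults: 5.

5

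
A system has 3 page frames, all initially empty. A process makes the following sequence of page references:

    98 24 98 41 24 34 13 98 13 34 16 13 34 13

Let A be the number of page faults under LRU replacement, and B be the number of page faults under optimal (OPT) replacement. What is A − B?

1

Under LRU: F F . F . F F F . . F . . . → 7 faults.
Under OPT: F F . F . F F . . . F . . . → 6 faults.
A − B = 7 − 6 = 1.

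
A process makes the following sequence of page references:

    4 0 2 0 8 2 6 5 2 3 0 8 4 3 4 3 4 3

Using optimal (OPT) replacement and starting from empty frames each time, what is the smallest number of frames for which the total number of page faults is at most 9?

3

f=1: 18 faults
f=2: 10 faults
f=3: 9 faults
f=4: 8 faults
f=5: 7 faults
f=6: 7 faults
f=7: 7 faults
Smallest f with faults ≤ 9 is 3.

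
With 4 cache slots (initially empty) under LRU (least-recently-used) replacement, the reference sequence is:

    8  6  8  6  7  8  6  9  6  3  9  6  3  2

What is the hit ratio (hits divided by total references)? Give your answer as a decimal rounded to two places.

0.57

8 → miss, frames {8}
6 → miss, frames {8,6}
8 → hit
6 → hit
7 → miss, frames {8,6,7}
8 → hit
6 → hit
9 → miss, frames {7,8,6,9}
6 → hit
3 → miss, evict 7, frames {8,9,6,3}
9 → hit
6 → hit
3 → hit
2 → miss, evict 8, frames {9,6,3,2}
Hits: 8 of 14 references → 8/14 = 0.5714.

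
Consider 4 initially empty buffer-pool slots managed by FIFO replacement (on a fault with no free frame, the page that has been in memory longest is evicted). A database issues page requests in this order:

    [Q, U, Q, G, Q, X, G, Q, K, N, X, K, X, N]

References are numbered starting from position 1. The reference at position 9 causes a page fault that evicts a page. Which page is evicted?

Q

pos 1: Q: miss, frames {Q}
pos 2: U: miss, frames {Q,U}
pos 3: Q: hit
pos 4: G: miss, frames {Q,U,G}
pos 5: Q: hit
pos 6: X: miss, frames {Q,U,G,X}
pos 7: G: hit
pos 8: Q: hit
pos 9: K: miss, evict Q, frames {U,G,X,K}
At position 9, page Q is evicted.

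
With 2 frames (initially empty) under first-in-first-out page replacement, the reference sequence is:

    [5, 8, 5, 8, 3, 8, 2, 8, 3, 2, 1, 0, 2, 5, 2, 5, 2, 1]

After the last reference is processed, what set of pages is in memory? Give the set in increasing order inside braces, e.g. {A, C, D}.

5 -> miss, frames [5]
8 -> miss, frames [5, 8]
5 -> hit
8 -> hit
3 -> miss, evict 5, frames [8, 3]
8 -> hit
2 -> miss, evict 8, frames [3, 2]
8 -> miss, evict 3, frames [2, 8]
3 -> miss, evict 2, frames [8, 3]
2 -> miss, evict 8, frames [3, 2]
1 -> miss, evict 3, frames [2, 1]
0 -> miss, evict 2, frames [1, 0]
2 -> miss, evict 1, frames [0, 2]
5 -> miss, evict 0, frames [2, 5]
2 -> hit
5 -> hit
2 -> hit
1 -> miss, evict 2, frames [5, 1]

{1, 5}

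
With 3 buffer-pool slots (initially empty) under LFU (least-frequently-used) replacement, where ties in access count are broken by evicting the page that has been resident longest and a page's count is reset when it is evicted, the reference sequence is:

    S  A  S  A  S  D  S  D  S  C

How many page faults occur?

S: fault, frames {S}
A: fault, frames {S,A}
S: hit
A: hit
S: hit
D: fault, frames {S,A,D}
S: hit
D: hit
S: hit
C: fault, evict A, frames {S,D,C}
Page faults: 4.

4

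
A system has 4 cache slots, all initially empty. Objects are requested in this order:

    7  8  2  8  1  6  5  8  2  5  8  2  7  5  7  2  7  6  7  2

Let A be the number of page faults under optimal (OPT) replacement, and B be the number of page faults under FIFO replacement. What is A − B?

Under OPT: F F F . F F F . . . . . . . . . . F . . → 7 faults.
Under FIFO: F F F . F F F F F . . . F . . . . F . . → 10 faults.
A − B = 7 − 10 = -3.

-3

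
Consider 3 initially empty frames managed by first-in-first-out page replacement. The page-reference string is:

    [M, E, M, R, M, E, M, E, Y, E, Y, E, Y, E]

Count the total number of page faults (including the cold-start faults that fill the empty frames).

M -> miss, frames [M]
E -> miss, frames [M, E]
M -> hit
R -> miss, frames [M, E, R]
M -> hit
E -> hit
M -> hit
E -> hit
Y -> miss, evict M, frames [E, R, Y]
E -> hit
Y -> hit
E -> hit
Y -> hit
E -> hit
Page faults: 4.

4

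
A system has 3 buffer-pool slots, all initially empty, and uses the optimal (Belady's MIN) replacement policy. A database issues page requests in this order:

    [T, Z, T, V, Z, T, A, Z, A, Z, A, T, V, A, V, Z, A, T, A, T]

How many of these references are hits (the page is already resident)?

T: fault, frames [T]
Z: fault, frames [T, Z]
T: hit
V: fault, frames [T, Z, V]
Z: hit
T: hit
A: fault, evict V, frames [T, Z, A]
Z: hit
A: hit
Z: hit
A: hit
T: hit
V: fault, evict T, frames [Z, A, V]
A: hit
V: hit
Z: hit
A: hit
T: fault, evict V, frames [Z, A, T]
A: hit
T: hit
Hits: 14.

14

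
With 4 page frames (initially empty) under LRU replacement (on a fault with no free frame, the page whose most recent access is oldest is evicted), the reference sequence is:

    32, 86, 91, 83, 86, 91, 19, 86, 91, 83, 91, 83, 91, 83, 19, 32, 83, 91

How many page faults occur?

6

32 → miss, frames {32}
86 → miss, frames {32,86}
91 → miss, frames {32,86,91}
83 → miss, frames {32,86,91,83}
86 → hit
91 → hit
19 → miss, evict 32, frames {83,86,91,19}
86 → hit
91 → hit
83 → hit
91 → hit
83 → hit
91 → hit
83 → hit
19 → hit
32 → miss, evict 86, frames {91,83,19,32}
83 → hit
91 → hit
Page faults: 6.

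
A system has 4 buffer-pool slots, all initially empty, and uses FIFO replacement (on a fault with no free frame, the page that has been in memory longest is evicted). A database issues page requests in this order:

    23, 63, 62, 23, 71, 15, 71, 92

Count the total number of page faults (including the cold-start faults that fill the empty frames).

23 -> fault, frames [23]
63 -> fault, frames [23, 63]
62 -> fault, frames [23, 63, 62]
23 -> hit
71 -> fault, frames [23, 63, 62, 71]
15 -> fault, evict 23, frames [63, 62, 71, 15]
71 -> hit
92 -> fault, evict 63, frames [62, 71, 15, 92]
Page faults: 6.

6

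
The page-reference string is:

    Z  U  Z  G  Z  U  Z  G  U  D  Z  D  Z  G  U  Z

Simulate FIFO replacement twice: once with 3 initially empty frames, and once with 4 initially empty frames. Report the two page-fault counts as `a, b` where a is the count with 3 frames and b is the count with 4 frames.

6, 4

3 frames: F F . F . . . . . F F . . . F . → 6 faults.
4 frames: F F . F . . . . . F . . . . . . → 4 faults.
4 < 6: adding a frame reduced faults, as is typical.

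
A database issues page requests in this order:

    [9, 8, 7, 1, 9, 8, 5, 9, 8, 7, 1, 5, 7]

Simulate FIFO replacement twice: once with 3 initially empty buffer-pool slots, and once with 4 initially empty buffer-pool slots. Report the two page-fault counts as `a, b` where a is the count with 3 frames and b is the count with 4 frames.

9, 10

3 frames: F F F F F F F . . F F . . → 9 faults.
4 frames: F F F F . . F F F F F F . → 10 faults.
10 > 9: adding a frame increased faults — Belady's anomaly.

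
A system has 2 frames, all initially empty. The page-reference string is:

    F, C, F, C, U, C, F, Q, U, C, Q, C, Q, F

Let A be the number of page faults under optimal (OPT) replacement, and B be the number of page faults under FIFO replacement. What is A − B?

Under OPT: F F . . F . F F . F . . . F → 7 faults.
Under FIFO: F F . . F . F F F F F . . F → 9 faults.
A − B = 7 − 9 = -2.

-2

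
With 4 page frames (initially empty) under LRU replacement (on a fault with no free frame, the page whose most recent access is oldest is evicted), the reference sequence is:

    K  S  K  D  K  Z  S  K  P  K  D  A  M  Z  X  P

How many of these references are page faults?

K → fault, frames [K]
S → fault, frames [K, S]
K → hit
D → fault, frames [S, K, D]
K → hit
Z → fault, frames [S, D, K, Z]
S → hit
K → hit
P → fault, evict D, frames [Z, S, K, P]
K → hit
D → fault, evict Z, frames [S, P, K, D]
A → fault, evict S, frames [P, K, D, A]
M → fault, evict P, frames [K, D, A, M]
Z → fault, evict K, frames [D, A, M, Z]
X → fault, evict D, frames [A, M, Z, X]
P → fault, evict A, frames [M, Z, X, P]
Page faults: 11.

11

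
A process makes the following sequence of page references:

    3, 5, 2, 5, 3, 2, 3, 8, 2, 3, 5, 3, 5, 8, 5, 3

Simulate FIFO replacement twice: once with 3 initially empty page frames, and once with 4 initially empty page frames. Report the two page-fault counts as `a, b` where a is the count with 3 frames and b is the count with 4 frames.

3 frames: F F F . . . . F . F F . . . . . → 6 faults.
4 frames: F F F . . . . F . . . . . . . . → 4 faults.
4 < 6: adding a frame reduced faults, as is typical.

6, 4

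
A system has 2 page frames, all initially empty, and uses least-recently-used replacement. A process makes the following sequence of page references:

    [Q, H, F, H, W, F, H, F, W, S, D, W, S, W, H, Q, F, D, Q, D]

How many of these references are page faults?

16

Q: fault, frames (Q)
H: fault, frames (Q H)
F: fault, evict Q, frames (H F)
H: hit
W: fault, evict F, frames (H W)
F: fault, evict H, frames (W F)
H: fault, evict W, frames (F H)
F: hit
W: fault, evict H, frames (F W)
S: fault, evict F, frames (W S)
D: fault, evict W, frames (S D)
W: fault, evict S, frames (D W)
S: fault, evict D, frames (W S)
W: hit
H: fault, evict S, frames (W H)
Q: fault, evict W, frames (H Q)
F: fault, evict H, frames (Q F)
D: fault, evict Q, frames (F D)
Q: fault, evict F, frames (D Q)
D: hit
Page faults: 16.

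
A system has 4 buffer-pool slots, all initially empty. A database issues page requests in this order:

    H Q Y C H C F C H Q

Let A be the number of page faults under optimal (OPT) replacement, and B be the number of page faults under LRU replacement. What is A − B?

Under OPT: F F F F . . F . . . → 5 faults.
Under LRU: F F F F . . F . . F → 6 faults.
A − B = 5 − 6 = -1.

-1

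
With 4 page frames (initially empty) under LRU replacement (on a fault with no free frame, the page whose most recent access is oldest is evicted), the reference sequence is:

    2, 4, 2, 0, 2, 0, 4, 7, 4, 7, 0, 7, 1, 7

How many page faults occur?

2 -> fault, frames {2}
4 -> fault, frames {2,4}
2 -> hit
0 -> fault, frames {4,2,0}
2 -> hit
0 -> hit
4 -> hit
7 -> fault, frames {2,0,4,7}
4 -> hit
7 -> hit
0 -> hit
7 -> hit
1 -> fault, evict 2, frames {4,0,7,1}
7 -> hit
Page faults: 5.

5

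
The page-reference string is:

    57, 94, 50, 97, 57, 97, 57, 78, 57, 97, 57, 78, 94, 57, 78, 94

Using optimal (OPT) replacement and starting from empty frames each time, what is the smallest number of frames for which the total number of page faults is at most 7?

f=1: 16 faults
f=2: 9 faults
f=3: 6 faults
f=4: 5 faults
f=5: 5 faults
Smallest f with faults ≤ 7 is 3.

3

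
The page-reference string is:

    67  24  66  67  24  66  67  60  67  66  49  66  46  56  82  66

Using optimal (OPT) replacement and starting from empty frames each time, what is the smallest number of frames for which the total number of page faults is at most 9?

f=1: 16 faults
f=2: 11 faults
f=3: 8 faults
f=4: 8 faults
f=5: 8 faults
f=6: 8 faults
f=7: 8 faults
f=8: 8 faults
Smallest f with faults ≤ 9 is 3.

3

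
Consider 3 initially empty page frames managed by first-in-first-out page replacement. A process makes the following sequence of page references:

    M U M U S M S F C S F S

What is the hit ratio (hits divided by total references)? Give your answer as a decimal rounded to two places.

M -> fault, frames {M}
U -> fault, frames {M,U}
M -> hit
U -> hit
S -> fault, frames {M,U,S}
M -> hit
S -> hit
F -> fault, evict M, frames {U,S,F}
C -> fault, evict U, frames {S,F,C}
S -> hit
F -> hit
S -> hit
Hits: 7 of 12 references → 7/12 = 0.5833.

0.58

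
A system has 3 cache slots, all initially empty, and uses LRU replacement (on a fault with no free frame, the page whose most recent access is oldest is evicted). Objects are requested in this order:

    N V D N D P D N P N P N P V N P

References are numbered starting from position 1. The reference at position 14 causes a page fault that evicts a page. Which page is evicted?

D

pos 1: N → miss, frames (N)
pos 2: V → miss, frames (N V)
pos 3: D → miss, frames (N V D)
pos 4: N → hit
pos 5: D → hit
pos 6: P → miss, evict V, frames (N D P)
pos 7: D → hit
pos 8: N → hit
pos 9: P → hit
pos 10: N → hit
pos 11: P → hit
pos 12: N → hit
pos 13: P → hit
pos 14: V → miss, evict D, frames (N P V)
At position 14, page D is evicted.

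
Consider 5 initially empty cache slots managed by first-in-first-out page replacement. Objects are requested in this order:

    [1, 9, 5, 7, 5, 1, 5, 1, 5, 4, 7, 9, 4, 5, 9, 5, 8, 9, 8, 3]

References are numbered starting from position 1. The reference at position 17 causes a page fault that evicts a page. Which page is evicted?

pos 1: 1 → fault, frames (1)
pos 2: 9 → fault, frames (1 9)
pos 3: 5 → fault, frames (1 9 5)
pos 4: 7 → fault, frames (1 9 5 7)
pos 5: 5 → hit
pos 6: 1 → hit
pos 7: 5 → hit
pos 8: 1 → hit
pos 9: 5 → hit
pos 10: 4 → fault, frames (1 9 5 7 4)
pos 11: 7 → hit
pos 12: 9 → hit
pos 13: 4 → hit
pos 14: 5 → hit
pos 15: 9 → hit
pos 16: 5 → hit
pos 17: 8 → fault, evict 1, frames (9 5 7 4 8)
At position 17, page 1 is evicted.

1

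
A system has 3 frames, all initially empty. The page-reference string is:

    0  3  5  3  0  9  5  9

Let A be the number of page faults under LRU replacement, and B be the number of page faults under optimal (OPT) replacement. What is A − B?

1

Under LRU: F F F . . F F . → 5 faults.
Under OPT: F F F . . F . . → 4 faults.
A − B = 5 − 4 = 1.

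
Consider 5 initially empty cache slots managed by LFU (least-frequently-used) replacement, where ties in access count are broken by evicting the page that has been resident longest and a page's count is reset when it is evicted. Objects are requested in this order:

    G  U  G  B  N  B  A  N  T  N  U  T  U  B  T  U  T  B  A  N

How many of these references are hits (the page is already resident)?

G: fault, frames (G)
U: fault, frames (G U)
G: hit
B: fault, frames (G U B)
N: fault, frames (G U B N)
B: hit
A: fault, frames (G U B N A)
N: hit
T: fault, evict U, frames (G B N A T)
N: hit
U: fault, evict A, frames (G B N T U)
T: hit
U: hit
B: hit
T: hit
U: hit
T: hit
B: hit
A: fault, evict G, frames (B N T U A)
N: hit
Hits: 12.

12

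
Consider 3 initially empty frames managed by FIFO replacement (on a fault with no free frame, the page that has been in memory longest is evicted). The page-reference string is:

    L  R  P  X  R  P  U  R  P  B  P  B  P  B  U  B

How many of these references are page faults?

L -> miss, frames (L)
R -> miss, frames (L R)
P -> miss, frames (L R P)
X -> miss, evict L, frames (R P X)
R -> hit
P -> hit
U -> miss, evict R, frames (P X U)
R -> miss, evict P, frames (X U R)
P -> miss, evict X, frames (U R P)
B -> miss, evict U, frames (R P B)
P -> hit
B -> hit
P -> hit
B -> hit
U -> miss, evict R, frames (P B U)
B -> hit
Page faults: 9.

9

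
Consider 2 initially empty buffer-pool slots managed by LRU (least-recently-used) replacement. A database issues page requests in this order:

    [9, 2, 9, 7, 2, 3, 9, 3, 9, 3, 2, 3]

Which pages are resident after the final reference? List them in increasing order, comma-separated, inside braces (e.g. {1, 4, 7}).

{2, 3}

9 -> miss, frames [9]
2 -> miss, frames [9, 2]
9 -> hit
7 -> miss, evict 2, frames [9, 7]
2 -> miss, evict 9, frames [7, 2]
3 -> miss, evict 7, frames [2, 3]
9 -> miss, evict 2, frames [3, 9]
3 -> hit
9 -> hit
3 -> hit
2 -> miss, evict 9, frames [3, 2]
3 -> hit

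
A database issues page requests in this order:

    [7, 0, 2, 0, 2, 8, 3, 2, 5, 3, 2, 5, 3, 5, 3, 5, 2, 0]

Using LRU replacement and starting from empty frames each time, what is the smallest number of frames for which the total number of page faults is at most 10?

3

f=1: 18 faults
f=2: 13 faults
f=3: 7 faults
f=4: 7 faults
f=5: 6 faults
f=6: 6 faults
Smallest f with faults ≤ 10 is 3.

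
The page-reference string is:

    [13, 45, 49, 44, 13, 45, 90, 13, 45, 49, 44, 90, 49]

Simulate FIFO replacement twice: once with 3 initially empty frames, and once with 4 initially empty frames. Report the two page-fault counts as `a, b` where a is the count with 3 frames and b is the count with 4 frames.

9, 10

3 frames: F F F F F F F . . F F . . → 9 faults.
4 frames: F F F F . . F F F F F F . → 10 faults.
10 > 9: adding a frame increased faults — Belady's anomaly.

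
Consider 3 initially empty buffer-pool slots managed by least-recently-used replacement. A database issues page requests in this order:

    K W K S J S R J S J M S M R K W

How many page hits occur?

K -> fault, frames {K}
W -> fault, frames {K,W}
K -> hit
S -> fault, frames {W,K,S}
J -> fault, evict W, frames {K,S,J}
S -> hit
R -> fault, evict K, frames {J,S,R}
J -> hit
S -> hit
J -> hit
M -> fault, evict R, frames {S,J,M}
S -> hit
M -> hit
R -> fault, evict J, frames {S,M,R}
K -> fault, evict S, frames {M,R,K}
W -> fault, evict M, frames {R,K,W}
Hits: 7.

7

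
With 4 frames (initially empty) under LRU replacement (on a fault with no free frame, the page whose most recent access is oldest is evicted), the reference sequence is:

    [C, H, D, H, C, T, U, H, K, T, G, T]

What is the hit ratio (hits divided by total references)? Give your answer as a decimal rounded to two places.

C → miss, frames (C)
H → miss, frames (C H)
D → miss, frames (C H D)
H → hit
C → hit
T → miss, frames (D H C T)
U → miss, evict D, frames (H C T U)
H → hit
K → miss, evict C, frames (T U H K)
T → hit
G → miss, evict U, frames (H K T G)
T → hit
Hits: 5 of 12 references → 5/12 = 0.4167.

0.42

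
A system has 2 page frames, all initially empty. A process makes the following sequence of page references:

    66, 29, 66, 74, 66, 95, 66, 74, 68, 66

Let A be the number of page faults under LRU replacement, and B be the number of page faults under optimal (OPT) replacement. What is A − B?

1

Under LRU: F F . F . F . F F F → 7 faults.
Under OPT: F F . F . F . F F . → 6 faults.
A − B = 7 − 6 = 1.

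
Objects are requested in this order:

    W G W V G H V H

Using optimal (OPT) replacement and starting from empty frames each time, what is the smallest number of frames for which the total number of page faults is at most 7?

2

f=1: 8 faults
f=2: 4 faults
f=3: 4 faults
f=4: 4 faults
Smallest f with faults ≤ 7 is 2.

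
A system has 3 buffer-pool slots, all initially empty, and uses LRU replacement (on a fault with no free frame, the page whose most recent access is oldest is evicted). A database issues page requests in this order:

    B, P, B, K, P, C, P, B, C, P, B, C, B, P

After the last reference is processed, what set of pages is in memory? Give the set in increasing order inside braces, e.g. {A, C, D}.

{B, C, P}

B: fault, frames (B)
P: fault, frames (B P)
B: hit
K: fault, frames (P B K)
P: hit
C: fault, evict B, frames (K P C)
P: hit
B: fault, evict K, frames (C P B)
C: hit
P: hit
B: hit
C: hit
B: hit
P: hit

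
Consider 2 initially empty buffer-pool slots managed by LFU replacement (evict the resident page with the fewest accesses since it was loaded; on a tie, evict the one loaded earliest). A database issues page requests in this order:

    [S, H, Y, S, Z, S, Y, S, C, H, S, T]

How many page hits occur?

3

S → fault, frames (S)
H → fault, frames (S H)
Y → fault, evict S, frames (H Y)
S → fault, evict H, frames (Y S)
Z → fault, evict Y, frames (S Z)
S → hit
Y → fault, evict Z, frames (S Y)
S → hit
C → fault, evict Y, frames (S C)
H → fault, evict C, frames (S H)
S → hit
T → fault, evict H, frames (S T)
Hits: 3.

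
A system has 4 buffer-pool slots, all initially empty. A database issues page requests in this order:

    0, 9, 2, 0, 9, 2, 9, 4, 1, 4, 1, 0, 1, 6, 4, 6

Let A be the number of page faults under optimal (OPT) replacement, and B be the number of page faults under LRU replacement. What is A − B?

Under OPT: F F F . . . . F F . . . . F . . → 6 faults.
Under LRU: F F F . . . . F F . . F . F . . → 7 faults.
A − B = 6 − 7 = -1.

-1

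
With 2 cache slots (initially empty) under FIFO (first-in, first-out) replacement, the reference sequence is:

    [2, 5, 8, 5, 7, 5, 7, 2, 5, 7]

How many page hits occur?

3

2 → miss, frames [2]
5 → miss, frames [2, 5]
8 → miss, evict 2, frames [5, 8]
5 → hit
7 → miss, evict 5, frames [8, 7]
5 → miss, evict 8, frames [7, 5]
7 → hit
2 → miss, evict 7, frames [5, 2]
5 → hit
7 → miss, evict 5, frames [2, 7]
Hits: 3.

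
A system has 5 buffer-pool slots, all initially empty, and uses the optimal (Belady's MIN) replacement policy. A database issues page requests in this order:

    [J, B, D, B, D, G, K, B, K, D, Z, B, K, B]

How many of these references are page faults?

6

J: miss, frames {J}
B: miss, frames {J,B}
D: miss, frames {J,B,D}
B: hit
D: hit
G: miss, frames {J,B,D,G}
K: miss, frames {J,B,D,G,K}
B: hit
K: hit
D: hit
Z: miss, evict G, frames {J,B,D,K,Z}
B: hit
K: hit
B: hit
Page faults: 6.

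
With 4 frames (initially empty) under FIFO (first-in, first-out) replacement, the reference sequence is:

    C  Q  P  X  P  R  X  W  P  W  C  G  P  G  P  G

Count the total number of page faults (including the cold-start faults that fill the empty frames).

C: fault, frames {C}
Q: fault, frames {C,Q}
P: fault, frames {C,Q,P}
X: fault, frames {C,Q,P,X}
P: hit
R: fault, evict C, frames {Q,P,X,R}
X: hit
W: fault, evict Q, frames {P,X,R,W}
P: hit
W: hit
C: fault, evict P, frames {X,R,W,C}
G: fault, evict X, frames {R,W,C,G}
P: fault, evict R, frames {W,C,G,P}
G: hit
P: hit
G: hit
Page faults: 9.

9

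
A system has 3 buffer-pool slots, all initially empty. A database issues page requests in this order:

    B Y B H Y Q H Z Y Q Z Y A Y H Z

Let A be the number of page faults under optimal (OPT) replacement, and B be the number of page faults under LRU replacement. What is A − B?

-3

Under OPT: F F . F . F . F . . . . F . F . → 7 faults.
Under LRU: F F . F . F . F F F . . F . F F → 10 faults.
A − B = 7 − 10 = -3.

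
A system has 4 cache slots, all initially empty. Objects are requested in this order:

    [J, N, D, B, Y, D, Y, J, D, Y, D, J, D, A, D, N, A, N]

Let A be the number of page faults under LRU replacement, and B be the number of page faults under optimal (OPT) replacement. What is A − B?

Under LRU: F F F F F . . F . . . . . F . F . . → 8 faults.
Under OPT: F F F F F . . . . . . . . F . . . . → 6 faults.
A − B = 8 − 6 = 2.

2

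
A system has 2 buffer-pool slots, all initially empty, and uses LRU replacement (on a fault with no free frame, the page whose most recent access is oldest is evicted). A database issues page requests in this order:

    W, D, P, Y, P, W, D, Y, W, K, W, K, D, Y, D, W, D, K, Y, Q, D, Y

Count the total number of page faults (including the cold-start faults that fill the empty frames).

W -> fault, frames (W)
D -> fault, frames (W D)
P -> fault, evict W, frames (D P)
Y -> fault, evict D, frames (P Y)
P -> hit
W -> fault, evict Y, frames (P W)
D -> fault, evict P, frames (W D)
Y -> fault, evict W, frames (D Y)
W -> fault, evict D, frames (Y W)
K -> fault, evict Y, frames (W K)
W -> hit
K -> hit
D -> fault, evict W, frames (K D)
Y -> fault, evict K, frames (D Y)
D -> hit
W -> fault, evict Y, frames (D W)
D -> hit
K -> fault, evict W, frames (D K)
Y -> fault, evict D, frames (K Y)
Q -> fault, evict K, frames (Y Q)
D -> fault, evict Y, frames (Q D)
Y -> fault, evict Q, frames (D Y)
Page faults: 17.

17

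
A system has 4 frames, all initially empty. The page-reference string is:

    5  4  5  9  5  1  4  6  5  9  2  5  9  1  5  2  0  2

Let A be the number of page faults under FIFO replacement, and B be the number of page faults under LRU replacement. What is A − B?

Under FIFO: F F . F . F . F F . F . F F . . F . → 10 faults.
Under LRU: F F . F . F . F . F F . . F . . F . → 9 faults.
A − B = 10 − 9 = 1.

1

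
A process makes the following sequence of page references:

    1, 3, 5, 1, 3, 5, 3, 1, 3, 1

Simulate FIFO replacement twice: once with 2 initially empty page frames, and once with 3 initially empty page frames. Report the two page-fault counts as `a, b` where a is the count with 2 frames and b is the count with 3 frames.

2 frames: F F F F F F . F F . → 8 faults.
3 frames: F F F . . . . . . . → 3 faults.
3 < 8: adding a frame reduced faults, as is typical.

8, 3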